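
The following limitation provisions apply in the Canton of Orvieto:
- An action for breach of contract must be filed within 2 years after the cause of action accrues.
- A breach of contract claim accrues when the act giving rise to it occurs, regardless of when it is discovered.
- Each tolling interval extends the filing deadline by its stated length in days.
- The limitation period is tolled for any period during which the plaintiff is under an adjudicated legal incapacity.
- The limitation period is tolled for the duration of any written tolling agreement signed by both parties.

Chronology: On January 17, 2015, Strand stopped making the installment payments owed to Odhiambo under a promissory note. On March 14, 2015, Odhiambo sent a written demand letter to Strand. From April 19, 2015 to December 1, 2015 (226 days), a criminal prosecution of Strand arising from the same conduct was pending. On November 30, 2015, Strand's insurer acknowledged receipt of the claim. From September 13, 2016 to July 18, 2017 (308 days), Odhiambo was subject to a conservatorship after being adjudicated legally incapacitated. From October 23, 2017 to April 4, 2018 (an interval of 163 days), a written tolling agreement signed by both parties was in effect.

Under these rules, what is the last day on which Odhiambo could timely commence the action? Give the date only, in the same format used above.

The limitation period began to run on January 17, 2015.
Adding the 2 years base period to January 17, 2015 gives a deadline of January 17, 2017, before any tolling.
The period was tolled for 308 days by the plaintiff's legal incapacity (September 13, 2016 to July 18, 2017), pushing the deadline to November 21, 2017.
Because the written tolling agreement ran from October 23, 2017 to April 4, 2018, the deadline is extended by 163 days to May 3, 2018.
Although a criminal prosecution ran from April 19, 2015 to December 1, 2015, the stated rules do not make that a tolling event, so it is disregarded.
The other events in the timeline have no effect on the limitation period under the stated rules.

May 3, 2018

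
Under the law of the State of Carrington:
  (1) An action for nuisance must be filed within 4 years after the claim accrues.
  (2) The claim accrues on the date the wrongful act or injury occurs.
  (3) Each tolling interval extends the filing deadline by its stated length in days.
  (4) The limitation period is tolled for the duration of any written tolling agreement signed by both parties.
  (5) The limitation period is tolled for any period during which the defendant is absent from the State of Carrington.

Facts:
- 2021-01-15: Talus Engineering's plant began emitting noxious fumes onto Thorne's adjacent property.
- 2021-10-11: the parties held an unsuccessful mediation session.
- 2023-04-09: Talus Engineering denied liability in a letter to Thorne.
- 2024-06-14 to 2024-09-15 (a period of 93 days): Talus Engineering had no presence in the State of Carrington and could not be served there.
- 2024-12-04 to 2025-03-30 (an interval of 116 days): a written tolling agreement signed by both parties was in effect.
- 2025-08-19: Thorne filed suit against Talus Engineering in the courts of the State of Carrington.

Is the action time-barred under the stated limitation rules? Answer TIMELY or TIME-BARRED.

The claim accrued on 2021-01-15, the date of the act.
Adding the 4 years base period to 2021-01-15 gives a deadline of 2025-01-15, before any tolling.
The defendant's absence from the jurisdiction from 2024-06-14 to 2024-09-15 tolled the period for 93 days, extending the deadline to 2025-04-18.
The written tolling agreement from 2024-12-04 to 2025-03-30 tolled the period for 116 days, extending the deadline to 2025-08-12.
None of the other events listed affects the running of the period under the stated rules.
The 2025-08-19 filing falls after the 2025-08-12 deadline; the claim is time-barred.

TIME-BARRED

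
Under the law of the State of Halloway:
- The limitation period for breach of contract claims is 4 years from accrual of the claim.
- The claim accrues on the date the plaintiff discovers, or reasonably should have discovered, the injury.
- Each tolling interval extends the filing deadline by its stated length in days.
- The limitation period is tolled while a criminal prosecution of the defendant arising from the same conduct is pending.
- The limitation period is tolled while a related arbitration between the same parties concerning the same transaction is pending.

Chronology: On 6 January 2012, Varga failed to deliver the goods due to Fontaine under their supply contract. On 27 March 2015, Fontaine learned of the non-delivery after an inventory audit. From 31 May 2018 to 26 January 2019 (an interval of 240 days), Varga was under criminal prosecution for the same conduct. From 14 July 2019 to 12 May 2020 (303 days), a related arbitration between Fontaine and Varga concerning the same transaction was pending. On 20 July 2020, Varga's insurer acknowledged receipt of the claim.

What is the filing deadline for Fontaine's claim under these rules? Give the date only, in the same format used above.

20 September 2020

Under the discovery rule, the claim accrued on 27 March 2015, when Fontaine discovered the injury — not on the 6 January 2012 date of the underlying act.
4 years from 27 March 2015 is 27 March 2019.
Because the pending criminal prosecution ran from 31 May 2018 to 26 January 2019, the deadline is extended by 240 days to 22 November 2019.
The pending related arbitration from 14 July 2019 to 12 May 2020 tolled the period for 303 days, extending the deadline to 20 September 2020.
The other events in the timeline have no effect on the limitation period under the stated rules.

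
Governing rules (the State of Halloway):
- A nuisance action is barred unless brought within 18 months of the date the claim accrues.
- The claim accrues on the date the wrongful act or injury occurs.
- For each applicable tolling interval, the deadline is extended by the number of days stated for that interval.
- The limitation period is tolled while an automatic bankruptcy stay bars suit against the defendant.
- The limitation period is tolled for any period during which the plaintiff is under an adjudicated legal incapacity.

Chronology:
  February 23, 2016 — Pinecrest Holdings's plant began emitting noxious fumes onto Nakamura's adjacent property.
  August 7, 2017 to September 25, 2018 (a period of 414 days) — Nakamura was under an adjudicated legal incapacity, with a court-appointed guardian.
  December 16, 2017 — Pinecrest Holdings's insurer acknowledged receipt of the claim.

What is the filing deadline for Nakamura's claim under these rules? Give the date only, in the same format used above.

The limitation period began to run on February 23, 2016.
18 months from February 23, 2016 is August 23, 2017.
Because the plaintiff's legal incapacity ran from August 7, 2017 to September 25, 2018, the deadline is extended by 414 days to October 11, 2018.
None of the other events listed affects the running of the period under the stated rules.

October 11, 2018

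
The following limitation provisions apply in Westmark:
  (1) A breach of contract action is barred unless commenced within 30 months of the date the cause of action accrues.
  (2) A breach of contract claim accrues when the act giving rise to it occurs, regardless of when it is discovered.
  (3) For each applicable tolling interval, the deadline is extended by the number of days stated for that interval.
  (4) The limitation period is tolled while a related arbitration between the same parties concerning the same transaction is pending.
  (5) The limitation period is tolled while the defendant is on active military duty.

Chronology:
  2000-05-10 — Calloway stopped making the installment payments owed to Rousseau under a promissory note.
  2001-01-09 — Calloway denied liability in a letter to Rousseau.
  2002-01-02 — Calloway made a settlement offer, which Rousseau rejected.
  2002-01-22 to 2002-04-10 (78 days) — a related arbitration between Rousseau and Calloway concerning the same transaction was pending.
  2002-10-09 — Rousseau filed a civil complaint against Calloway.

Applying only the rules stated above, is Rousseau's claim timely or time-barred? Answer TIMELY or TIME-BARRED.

TIMELY

The claim accrued on 2000-05-10, when the wrongful act occurred.
Adding the 30 months base period to 2000-05-10 gives a deadline of 2002-11-10, before any tolling.
Because the pending related arbitration ran from 2002-01-22 to 2002-04-10, the deadline is extended by 78 days to 2003-01-27.
None of the other events listed affects the running of the period under the stated rules.
Rousseau filed on 2002-10-09, before the 2003-01-27 deadline, so the action is timely.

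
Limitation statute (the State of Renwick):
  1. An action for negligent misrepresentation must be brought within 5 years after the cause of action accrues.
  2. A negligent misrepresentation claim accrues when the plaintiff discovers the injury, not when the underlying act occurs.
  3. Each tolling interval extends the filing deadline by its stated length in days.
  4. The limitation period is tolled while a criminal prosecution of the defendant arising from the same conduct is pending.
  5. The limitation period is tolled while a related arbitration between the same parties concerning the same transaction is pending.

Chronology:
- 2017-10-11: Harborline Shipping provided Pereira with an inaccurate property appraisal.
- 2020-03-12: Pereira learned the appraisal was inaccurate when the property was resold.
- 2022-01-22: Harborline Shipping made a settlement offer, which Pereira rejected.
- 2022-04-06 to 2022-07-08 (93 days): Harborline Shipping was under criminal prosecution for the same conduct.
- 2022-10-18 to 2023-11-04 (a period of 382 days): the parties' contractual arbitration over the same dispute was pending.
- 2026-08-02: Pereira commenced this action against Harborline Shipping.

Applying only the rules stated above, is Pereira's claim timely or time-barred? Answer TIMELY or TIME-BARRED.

The claim did not accrue until Pereira discovered the injury on 2020-03-12; the 2017-10-11 act date does not start the clock under the stated rule.
Adding the 5 years base period to 2020-03-12 gives a deadline of 2025-03-12, before any tolling.
The period was tolled for 93 days by the pending criminal prosecution (2022-04-06 to 2022-07-08), pushing the deadline to 2025-06-13.
The pending related arbitration from 2022-10-18 to 2023-11-04 tolled the period for 382 days, extending the deadline to 2026-06-30.
The other events in the timeline have no effect on the limitation period under the stated rules.
Filing on 2026-08-02 missed the 2026-06-30 deadline — the action is time-barred.

TIME-BARRED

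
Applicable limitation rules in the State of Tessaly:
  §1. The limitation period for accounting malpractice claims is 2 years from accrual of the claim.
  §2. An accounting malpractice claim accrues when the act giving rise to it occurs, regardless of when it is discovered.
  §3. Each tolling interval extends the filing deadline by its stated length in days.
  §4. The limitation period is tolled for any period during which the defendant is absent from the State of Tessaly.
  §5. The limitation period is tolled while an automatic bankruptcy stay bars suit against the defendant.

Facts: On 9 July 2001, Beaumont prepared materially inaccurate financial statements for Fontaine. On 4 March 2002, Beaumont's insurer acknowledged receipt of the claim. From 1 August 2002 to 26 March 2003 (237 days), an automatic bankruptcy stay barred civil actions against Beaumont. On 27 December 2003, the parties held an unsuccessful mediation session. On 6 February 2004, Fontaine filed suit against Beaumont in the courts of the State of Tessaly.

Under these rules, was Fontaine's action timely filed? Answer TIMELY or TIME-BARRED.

The limitation period began to run on 9 July 2001.
2 years from 9 July 2001 is 9 July 2003.
The automatic bankruptcy stay from 1 August 2002 to 26 March 2003 tolled the period for 237 days, extending the deadline to 2 March 2004.
Nothing else in the chronology tolls or restarts the period.
The 6 February 2004 filing precedes the 2 March 2004 deadline; the claim is timely.

TIMELY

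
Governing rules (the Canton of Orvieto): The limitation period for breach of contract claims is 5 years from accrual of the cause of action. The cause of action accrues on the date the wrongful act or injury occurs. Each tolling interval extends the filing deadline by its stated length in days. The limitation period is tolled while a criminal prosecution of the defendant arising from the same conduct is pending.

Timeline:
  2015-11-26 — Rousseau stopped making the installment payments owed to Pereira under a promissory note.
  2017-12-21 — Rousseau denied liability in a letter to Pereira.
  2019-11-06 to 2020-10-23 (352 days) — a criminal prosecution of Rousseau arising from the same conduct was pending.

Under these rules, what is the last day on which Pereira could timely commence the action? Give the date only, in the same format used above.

The claim accrued on 2015-11-26, when the wrongful act occurred.
Adding the 5 years base period to 2015-11-26 gives a deadline of 2020-11-26, before any tolling.
The period was tolled for 352 days by the pending criminal prosecution (2019-11-06 to 2020-10-23), pushing the deadline to 2021-11-13.
None of the other events listed affects the running of the period under the stated rules.

2021-11-13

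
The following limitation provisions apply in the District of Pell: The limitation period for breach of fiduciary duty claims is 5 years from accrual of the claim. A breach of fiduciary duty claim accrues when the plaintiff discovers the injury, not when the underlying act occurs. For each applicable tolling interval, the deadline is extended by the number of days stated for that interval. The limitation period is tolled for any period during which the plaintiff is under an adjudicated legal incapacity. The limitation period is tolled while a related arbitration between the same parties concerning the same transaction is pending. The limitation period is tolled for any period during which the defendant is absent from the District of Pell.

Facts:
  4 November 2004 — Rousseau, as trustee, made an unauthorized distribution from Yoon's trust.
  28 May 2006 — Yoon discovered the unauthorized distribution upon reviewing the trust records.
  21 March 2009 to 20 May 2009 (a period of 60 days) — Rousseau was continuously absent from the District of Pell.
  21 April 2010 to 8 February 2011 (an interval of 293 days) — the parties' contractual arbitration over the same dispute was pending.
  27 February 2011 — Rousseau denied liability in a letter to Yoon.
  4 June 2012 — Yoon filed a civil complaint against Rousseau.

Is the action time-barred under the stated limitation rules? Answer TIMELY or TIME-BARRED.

TIME-BARRED

The claim did not accrue until Yoon discovered the injury on 28 May 2006; the 4 November 2004 act date does not start the clock under the stated rule.
Adding the 5 years base period to 28 May 2006 gives a deadline of 28 May 2011, before any tolling.
The defendant's absence from the jurisdiction from 21 March 2009 to 20 May 2009 tolled the period for 60 days, extending the deadline to 27 July 2011.
Because the pending related arbitration ran from 21 April 2010 to 8 February 2011, the deadline is extended by 293 days to 15 May 2012.
The other events in the timeline have no effect on the limitation period under the stated rules.
Yoon filed on 4 June 2012, after the 15 May 2012 deadline, so the action is time-barred.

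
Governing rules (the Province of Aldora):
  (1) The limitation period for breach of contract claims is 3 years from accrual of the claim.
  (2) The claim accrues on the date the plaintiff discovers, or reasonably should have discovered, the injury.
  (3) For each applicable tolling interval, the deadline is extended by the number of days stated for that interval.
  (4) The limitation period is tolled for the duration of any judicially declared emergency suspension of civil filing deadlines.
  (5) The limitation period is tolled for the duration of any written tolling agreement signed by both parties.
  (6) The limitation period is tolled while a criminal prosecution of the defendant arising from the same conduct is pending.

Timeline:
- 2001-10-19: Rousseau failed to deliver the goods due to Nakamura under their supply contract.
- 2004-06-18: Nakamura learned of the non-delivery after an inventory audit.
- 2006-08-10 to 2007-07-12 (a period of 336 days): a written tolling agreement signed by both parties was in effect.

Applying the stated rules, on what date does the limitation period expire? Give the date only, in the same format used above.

The claim did not accrue until Nakamura discovered the injury on 2004-06-18; the 2001-10-19 act date does not start the clock under the stated rule.
Adding the 3 years base period to 2004-06-18 gives a deadline of 2007-06-18, before any tolling.
The written tolling agreement from 2006-08-10 to 2007-07-12 tolled the period for 336 days, extending the deadline to 2008-05-19.

2008-05-19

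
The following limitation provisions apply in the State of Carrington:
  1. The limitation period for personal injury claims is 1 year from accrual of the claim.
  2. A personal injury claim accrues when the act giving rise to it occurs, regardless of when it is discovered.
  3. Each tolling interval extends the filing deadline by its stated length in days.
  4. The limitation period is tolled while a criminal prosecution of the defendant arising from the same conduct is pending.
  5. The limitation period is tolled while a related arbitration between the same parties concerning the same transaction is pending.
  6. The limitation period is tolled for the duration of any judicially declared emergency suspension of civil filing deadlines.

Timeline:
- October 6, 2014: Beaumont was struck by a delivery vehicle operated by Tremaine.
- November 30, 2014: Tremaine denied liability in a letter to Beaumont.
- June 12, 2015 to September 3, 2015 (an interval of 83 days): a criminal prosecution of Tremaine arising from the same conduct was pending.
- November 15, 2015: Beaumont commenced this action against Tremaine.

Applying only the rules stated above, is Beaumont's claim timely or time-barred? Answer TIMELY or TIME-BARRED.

The claim accrued on October 6, 2014, the date of the act.
1 year from October 6, 2014 is October 6, 2015.
Because the pending criminal prosecution ran from June 12, 2015 to September 3, 2015, the deadline is extended by 83 days to December 28, 2015.
The other events in the timeline have no effect on the limitation period under the stated rules.
Beaumont filed on November 15, 2015, before the December 28, 2015 deadline, so the action is timely.

TIMELY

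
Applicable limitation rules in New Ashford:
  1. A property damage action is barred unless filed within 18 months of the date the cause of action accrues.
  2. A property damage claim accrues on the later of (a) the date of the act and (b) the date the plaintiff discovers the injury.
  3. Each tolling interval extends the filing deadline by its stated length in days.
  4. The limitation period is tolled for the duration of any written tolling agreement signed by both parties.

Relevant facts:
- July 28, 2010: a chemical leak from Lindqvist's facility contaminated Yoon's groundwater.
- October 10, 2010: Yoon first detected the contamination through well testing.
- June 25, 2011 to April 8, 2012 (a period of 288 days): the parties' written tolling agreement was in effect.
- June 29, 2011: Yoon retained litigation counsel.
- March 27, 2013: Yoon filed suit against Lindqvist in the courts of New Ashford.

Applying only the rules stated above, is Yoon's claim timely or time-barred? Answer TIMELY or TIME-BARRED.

The claim accrued on October 10, 2010 — the later of the July 28, 2010 act and the October 10, 2010 discovery.
18 months from October 10, 2010 is April 10, 2012.
The period was tolled for 288 days by the written tolling agreement (June 25, 2011 to April 8, 2012), pushing the deadline to January 23, 2013.
The other events in the timeline have no effect on the limitation period under the stated rules.
Filing on March 27, 2013 missed the January 23, 2013 deadline — the action is time-barred.

TIME-BARRED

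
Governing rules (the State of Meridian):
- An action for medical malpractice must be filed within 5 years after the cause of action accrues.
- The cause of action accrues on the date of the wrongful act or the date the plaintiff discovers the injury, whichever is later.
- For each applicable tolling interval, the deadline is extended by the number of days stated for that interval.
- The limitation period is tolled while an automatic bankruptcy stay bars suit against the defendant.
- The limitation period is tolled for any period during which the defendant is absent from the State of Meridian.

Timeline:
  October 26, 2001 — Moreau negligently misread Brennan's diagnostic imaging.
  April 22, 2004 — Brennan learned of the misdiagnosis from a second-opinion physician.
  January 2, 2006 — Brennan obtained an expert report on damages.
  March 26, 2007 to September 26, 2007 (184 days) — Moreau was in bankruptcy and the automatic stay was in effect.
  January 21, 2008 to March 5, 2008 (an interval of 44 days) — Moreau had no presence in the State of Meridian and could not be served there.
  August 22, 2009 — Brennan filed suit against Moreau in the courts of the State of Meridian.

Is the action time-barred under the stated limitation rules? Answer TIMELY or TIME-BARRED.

TIMELY

The claim accrued on April 22, 2004 — the later of the October 26, 2001 act and the April 22, 2004 discovery.
The untolled deadline — 5 years after April 22, 2004 — is April 22, 2009.
Because the automatic bankruptcy stay ran from March 26, 2007 to September 26, 2007, the deadline is extended by 184 days to October 23, 2009.
The defendant's absence from the jurisdiction from January 21, 2008 to March 5, 2008 tolled the period for 44 days, extending the deadline to December 6, 2009.
The other events in the timeline have no effect on the limitation period under the stated rules.
Filing on August 22, 2009 beat the December 6, 2009 deadline — the action is timely.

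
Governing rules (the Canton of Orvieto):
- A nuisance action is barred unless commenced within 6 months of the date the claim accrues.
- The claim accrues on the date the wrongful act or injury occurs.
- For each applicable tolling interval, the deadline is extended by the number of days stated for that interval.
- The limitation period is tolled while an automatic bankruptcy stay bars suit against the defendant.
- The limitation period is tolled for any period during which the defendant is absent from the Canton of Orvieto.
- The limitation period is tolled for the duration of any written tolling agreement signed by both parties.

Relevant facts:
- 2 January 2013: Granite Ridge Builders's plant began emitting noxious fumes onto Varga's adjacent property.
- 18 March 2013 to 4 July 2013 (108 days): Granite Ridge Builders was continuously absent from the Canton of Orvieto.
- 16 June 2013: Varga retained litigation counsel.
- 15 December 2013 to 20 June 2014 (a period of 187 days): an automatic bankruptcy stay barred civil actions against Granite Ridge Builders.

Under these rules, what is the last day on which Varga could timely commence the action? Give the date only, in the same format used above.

The claim accrued on 2 January 2013, when the wrongful act occurred.
6 months from 2 January 2013 is 2 July 2013.
The period was tolled for 108 days by the defendant's absence from the jurisdiction (18 March 2013 to 4 July 2013), pushing the deadline to 18 October 2013.
By the time the automatic bankruptcy stay began on 15 December 2013, the limitation period had already expired on 18 October 2013; that interval cannot revive it.
None of the other events listed affects the running of the period under the stated rules.

18 October 2013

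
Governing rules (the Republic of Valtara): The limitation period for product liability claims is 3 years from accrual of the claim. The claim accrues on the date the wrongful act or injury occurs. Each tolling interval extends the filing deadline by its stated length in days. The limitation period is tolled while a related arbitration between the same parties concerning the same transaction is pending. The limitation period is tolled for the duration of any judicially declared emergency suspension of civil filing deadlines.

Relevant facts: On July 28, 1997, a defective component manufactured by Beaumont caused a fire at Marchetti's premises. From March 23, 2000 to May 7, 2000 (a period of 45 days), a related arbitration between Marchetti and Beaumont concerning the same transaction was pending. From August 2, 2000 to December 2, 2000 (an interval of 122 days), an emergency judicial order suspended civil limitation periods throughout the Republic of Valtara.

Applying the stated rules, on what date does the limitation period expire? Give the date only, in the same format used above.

The claim accrued on July 28, 1997, the date of the act.
Adding the 3 years base period to July 28, 1997 gives a deadline of July 28, 2000, before any tolling.
Because the pending related arbitration ran from March 23, 2000 to May 7, 2000, the deadline is extended by 45 days to September 11, 2000.
The emergency suspension of filing deadlines from August 2, 2000 to December 2, 2000 tolled the period for 122 days, extending the deadline to January 11, 2001.

January 11, 2001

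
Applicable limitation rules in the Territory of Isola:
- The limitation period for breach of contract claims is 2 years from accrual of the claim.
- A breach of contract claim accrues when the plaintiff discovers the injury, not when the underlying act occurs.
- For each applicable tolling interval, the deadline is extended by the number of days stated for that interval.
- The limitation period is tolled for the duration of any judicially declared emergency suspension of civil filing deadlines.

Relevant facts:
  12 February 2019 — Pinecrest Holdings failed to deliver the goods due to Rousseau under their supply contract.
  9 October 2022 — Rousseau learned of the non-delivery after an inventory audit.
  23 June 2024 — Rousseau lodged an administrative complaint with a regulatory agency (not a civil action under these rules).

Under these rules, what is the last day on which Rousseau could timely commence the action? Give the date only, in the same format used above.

Under the discovery rule, the claim accrued on 9 October 2022, when Rousseau discovered the injury — not on the 12 February 2019 date of the underlying act.
2 years from 9 October 2022 is 9 October 2024.
Nothing else in the chronology tolls or restarts the period.

9 October 2024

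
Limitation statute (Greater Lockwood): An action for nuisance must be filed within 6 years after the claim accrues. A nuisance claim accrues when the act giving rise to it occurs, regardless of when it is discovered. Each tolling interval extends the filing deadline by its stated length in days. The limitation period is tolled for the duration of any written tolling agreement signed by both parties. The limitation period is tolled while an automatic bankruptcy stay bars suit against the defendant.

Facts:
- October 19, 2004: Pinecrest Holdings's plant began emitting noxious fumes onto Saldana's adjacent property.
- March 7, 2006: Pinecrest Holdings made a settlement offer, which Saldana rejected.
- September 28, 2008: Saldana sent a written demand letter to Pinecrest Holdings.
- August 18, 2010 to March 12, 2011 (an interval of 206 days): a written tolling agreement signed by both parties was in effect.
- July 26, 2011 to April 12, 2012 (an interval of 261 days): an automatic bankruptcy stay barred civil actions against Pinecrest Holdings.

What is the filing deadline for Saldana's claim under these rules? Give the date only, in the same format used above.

The claim accrued on October 19, 2004, when the wrongful act occurred.
6 years from October 19, 2004 is October 19, 2010.
The period was tolled for 206 days by the written tolling agreement (August 18, 2010 to March 12, 2011), pushing the deadline to May 13, 2011.
By the time the automatic bankruptcy stay began on July 26, 2011, the limitation period had already expired on May 13, 2011; that interval cannot revive it.
The other events in the timeline have no effect on the limitation period under the stated rules.

May 13, 2011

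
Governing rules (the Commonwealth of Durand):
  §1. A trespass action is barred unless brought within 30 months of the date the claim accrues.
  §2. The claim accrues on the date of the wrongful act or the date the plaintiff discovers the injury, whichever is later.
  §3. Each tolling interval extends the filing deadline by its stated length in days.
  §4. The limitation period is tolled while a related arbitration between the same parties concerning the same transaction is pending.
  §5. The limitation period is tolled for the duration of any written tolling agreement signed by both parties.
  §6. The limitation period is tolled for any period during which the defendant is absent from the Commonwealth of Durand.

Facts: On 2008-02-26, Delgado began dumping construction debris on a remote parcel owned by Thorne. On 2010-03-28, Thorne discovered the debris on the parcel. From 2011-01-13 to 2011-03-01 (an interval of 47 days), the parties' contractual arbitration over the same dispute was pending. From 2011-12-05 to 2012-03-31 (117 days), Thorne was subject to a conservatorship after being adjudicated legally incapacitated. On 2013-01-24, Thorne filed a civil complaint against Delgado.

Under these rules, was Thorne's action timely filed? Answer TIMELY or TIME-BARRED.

TIME-BARRED

The claim accrued on 2010-03-28 — the later of the 2008-02-26 act and the 2010-03-28 discovery.
Adding the 30 months base period to 2010-03-28 gives a deadline of 2012-09-28, before any tolling.
Because the pending related arbitration ran from 2011-01-13 to 2011-03-01, the deadline is extended by 47 days to 2012-11-14.
The plaintiff's legal incapacity from 2011-12-05 to 2012-03-31 does not toll the period, because no stated rule makes the plaintiff's incapacity a tolling event.
Thorne filed on 2013-01-24, after the 2012-11-14 deadline, so the action is time-barred.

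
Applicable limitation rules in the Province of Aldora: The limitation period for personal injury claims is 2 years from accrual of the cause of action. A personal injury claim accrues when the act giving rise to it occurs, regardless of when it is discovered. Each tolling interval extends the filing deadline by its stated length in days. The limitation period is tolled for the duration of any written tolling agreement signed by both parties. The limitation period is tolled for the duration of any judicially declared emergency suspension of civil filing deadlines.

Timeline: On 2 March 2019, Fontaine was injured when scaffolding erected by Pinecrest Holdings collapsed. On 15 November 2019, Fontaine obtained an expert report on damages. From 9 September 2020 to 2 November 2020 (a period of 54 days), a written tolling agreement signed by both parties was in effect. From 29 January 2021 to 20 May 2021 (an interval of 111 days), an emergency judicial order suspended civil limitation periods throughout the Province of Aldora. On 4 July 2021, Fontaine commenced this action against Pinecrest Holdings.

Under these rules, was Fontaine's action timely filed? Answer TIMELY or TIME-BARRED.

TIMELY

The claim accrued on 2 March 2019, when the wrongful act occurred.
Adding the 2 years base period to 2 March 2019 gives a deadline of 2 March 2021, before any tolling.
Because the written tolling agreement ran from 9 September 2020 to 2 November 2020, the deadline is extended by 54 days to 25 April 2021.
The emergency suspension of filing deadlines from 29 January 2021 to 20 May 2021 tolled the period for 111 days, extending the deadline to 14 August 2021.
None of the other events listed affects the running of the period under the stated rules.
The 4 July 2021 filing precedes the 14 August 2021 deadline; the claim is timely.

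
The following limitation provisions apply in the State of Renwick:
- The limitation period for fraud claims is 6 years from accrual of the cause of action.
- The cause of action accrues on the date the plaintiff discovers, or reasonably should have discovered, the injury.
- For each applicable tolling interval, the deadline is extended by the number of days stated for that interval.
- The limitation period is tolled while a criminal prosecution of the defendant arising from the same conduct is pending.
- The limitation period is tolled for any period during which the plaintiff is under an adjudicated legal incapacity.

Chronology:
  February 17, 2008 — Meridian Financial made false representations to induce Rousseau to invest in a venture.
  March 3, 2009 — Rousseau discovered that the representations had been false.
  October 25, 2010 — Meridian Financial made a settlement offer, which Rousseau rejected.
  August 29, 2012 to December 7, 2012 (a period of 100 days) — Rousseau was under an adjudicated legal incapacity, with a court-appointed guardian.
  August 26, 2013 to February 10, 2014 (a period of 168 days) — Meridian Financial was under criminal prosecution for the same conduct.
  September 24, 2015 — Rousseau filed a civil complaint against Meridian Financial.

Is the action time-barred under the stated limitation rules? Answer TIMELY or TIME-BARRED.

TIMELY

Accrual is tied to discovery, so the period began on March 3, 2009 rather than on February 17, 2008 when the act occurred.
6 years from March 3, 2009 is March 3, 2015.
Because the plaintiff's legal incapacity ran from August 29, 2012 to December 7, 2012, the deadline is extended by 100 days to June 11, 2015.
Because the pending criminal prosecution ran from August 26, 2013 to February 10, 2014, the deadline is extended by 168 days to November 26, 2015.
The other events in the timeline have no effect on the limitation period under the stated rules.
Filing on September 24, 2015 beat the November 26, 2015 deadline — the action is timely.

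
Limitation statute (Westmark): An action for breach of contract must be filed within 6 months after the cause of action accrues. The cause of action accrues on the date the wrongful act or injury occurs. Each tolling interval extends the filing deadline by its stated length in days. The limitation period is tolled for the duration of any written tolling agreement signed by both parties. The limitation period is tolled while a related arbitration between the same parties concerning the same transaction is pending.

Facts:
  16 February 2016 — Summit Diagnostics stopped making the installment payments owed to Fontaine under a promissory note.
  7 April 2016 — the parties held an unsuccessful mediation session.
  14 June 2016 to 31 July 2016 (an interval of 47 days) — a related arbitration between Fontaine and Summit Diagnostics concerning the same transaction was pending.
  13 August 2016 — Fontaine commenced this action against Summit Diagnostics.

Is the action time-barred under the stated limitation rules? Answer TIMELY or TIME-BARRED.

TIMELY

The claim accrued on 16 February 2016, when the wrongful act occurred.
6 months from 16 February 2016 is 16 August 2016.
The pending related arbitration from 14 June 2016 to 31 July 2016 tolled the period for 47 days, extending the deadline to 2 October 2016.
None of the other events listed affects the running of the period under the stated rules.
Fontaine filed on 13 August 2016, before the 2 October 2016 deadline, so the action is timely.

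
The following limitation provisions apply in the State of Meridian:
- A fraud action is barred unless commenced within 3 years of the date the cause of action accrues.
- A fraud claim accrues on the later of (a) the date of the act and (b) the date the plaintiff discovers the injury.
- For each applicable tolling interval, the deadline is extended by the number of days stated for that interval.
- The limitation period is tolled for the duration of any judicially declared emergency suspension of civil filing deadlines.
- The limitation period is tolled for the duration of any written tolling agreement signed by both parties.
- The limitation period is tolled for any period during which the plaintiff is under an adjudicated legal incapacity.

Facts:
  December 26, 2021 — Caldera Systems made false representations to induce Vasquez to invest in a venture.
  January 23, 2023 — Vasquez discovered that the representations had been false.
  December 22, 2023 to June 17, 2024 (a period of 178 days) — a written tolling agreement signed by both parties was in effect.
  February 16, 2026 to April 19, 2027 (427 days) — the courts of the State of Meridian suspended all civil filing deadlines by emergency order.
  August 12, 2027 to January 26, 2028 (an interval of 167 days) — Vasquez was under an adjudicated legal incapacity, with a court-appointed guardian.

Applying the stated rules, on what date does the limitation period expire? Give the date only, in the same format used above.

March 5, 2028

The claim accrued on January 23, 2023 — the later of the December 26, 2021 act and the January 23, 2023 discovery.
Adding the 3 years base period to January 23, 2023 gives a deadline of January 23, 2026, before any tolling.
The period was tolled for 178 days by the written tolling agreement (December 22, 2023 to June 17, 2024), pushing the deadline to July 20, 2026.
The period was tolled for 427 days by the emergency suspension of filing deadlines (February 16, 2026 to April 19, 2027), pushing the deadline to September 20, 2027.
Because the plaintiff's legal incapacity ran from August 12, 2027 to January 26, 2028, the deadline is extended by 167 days to March 5, 2028.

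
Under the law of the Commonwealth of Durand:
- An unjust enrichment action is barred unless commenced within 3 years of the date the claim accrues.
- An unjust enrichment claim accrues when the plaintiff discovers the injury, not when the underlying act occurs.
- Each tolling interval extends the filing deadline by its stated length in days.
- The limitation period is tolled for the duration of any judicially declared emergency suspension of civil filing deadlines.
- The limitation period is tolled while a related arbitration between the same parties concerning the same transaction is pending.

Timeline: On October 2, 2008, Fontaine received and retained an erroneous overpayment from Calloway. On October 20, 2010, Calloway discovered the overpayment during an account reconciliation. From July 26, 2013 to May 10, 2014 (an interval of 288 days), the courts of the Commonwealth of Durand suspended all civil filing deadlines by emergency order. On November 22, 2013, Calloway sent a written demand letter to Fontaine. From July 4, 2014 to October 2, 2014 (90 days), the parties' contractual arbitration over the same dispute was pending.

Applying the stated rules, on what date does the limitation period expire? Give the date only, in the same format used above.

Accrual is tied to discovery, so the period began on October 20, 2010 rather than on October 2, 2008 when the act occurred.
3 years from October 20, 2010 is October 20, 2013.
Because the emergency suspension of filing deadlines ran from July 26, 2013 to May 10, 2014, the deadline is extended by 288 days to August 4, 2014.
Because the pending related arbitration ran from July 4, 2014 to October 2, 2014, the deadline is extended by 90 days to November 2, 2014.
The other events in the timeline have no effect on the limitation period under the stated rules.

November 2, 2014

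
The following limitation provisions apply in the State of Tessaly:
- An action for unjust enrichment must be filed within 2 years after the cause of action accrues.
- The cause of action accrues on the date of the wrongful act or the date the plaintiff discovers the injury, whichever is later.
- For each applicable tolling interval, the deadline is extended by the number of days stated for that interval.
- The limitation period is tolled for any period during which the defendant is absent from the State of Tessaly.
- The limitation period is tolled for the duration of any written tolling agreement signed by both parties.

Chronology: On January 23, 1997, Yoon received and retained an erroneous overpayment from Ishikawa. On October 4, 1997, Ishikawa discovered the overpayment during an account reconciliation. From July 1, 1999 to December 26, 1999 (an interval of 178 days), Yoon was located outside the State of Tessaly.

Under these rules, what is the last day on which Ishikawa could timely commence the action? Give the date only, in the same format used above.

The claim accrued on October 4, 1997 — the later of the January 23, 1997 act and the October 4, 1997 discovery.
The untolled deadline — 2 years after October 4, 1997 — is October 4, 1999.
Because the defendant's absence from the jurisdiction ran from July 1, 1999 to December 26, 1999, the deadline is extended by 178 days to March 30, 2000.

March 30, 2000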